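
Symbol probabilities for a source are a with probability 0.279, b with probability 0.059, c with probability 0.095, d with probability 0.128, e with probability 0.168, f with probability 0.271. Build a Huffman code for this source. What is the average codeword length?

2.436 bits/symbol

Repeatedly combine the two least-probable nodes; the expected code length is the sum of the merged weights.
merge 59/1000 + 19/200 → 77/500
merge 16/125 + 77/500 → 141/500
merge 21/125 + 271/1000 → 439/1000
merge 279/1000 + 141/500 → 561/1000
merge 439/1000 + 561/1000 → 1
L = 77/500 + 141/500 + 439/1000 + 561/1000 + 1 = 609/250 = 2.436 bits/symbol.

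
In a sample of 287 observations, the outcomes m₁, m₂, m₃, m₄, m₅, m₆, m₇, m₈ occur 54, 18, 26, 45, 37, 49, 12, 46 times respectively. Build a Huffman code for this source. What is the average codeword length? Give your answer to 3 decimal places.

2.916 bits/symbol

Probabilities are the counts divided by 287.
Repeatedly combine the two least-probable nodes; the expected code length is the sum of the merged weights.
merge 12/287 + 18/287 → 30/287
merge 26/287 + 30/287 → 8/41
merge 37/287 + 45/287 → 2/7
merge 46/287 + 7/41 → 95/287
merge 54/287 + 8/41 → 110/287
merge 2/7 + 95/287 → 177/287
merge 110/287 + 177/287 → 1
L = 30/287 + 8/41 + 2/7 + 95/287 + 110/287 + 177/287 + 1 = 837/287 ≈ 2.916 bits/symbol.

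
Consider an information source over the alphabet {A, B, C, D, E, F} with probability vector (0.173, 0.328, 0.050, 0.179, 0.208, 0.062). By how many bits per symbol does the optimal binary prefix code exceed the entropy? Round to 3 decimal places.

Entropy H = −Σ p log₂ p ≈ 2.3457 bits.
Huffman merges: 1/20+31/500→14/125; 14/125+173/1000→57/200; 179/1000+26/125→387/1000; 57/200+41/125→613/1000; 387/1000+613/1000→1. L = 2397/1000 ≈ 2.3970.
L − H = 2.3970 − 2.3457 = 0.051 bits.

0.051 bits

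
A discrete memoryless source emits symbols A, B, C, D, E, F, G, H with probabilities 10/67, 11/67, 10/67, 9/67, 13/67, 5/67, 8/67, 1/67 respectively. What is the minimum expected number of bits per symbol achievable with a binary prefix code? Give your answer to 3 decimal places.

2.896 bits/symbol

Repeatedly combine the two least-probable nodes; the expected code length is the sum of the merged weights.
merge 1/67 + 5/67 → 6/67
merge 6/67 + 8/67 → 14/67
merge 9/67 + 10/67 → 19/67
merge 10/67 + 11/67 → 21/67
merge 13/67 + 14/67 → 27/67
merge 19/67 + 21/67 → 40/67
merge 27/67 + 40/67 → 1
L = 6/67 + 14/67 + 19/67 + 21/67 + 27/67 + 40/67 + 1 = 194/67 ≈ 2.896 bits/symbol.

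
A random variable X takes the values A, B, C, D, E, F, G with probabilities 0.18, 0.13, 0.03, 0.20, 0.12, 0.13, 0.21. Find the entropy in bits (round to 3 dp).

2.667 bits

H = −Σ pᵢ log₂ pᵢ.
−0.18·log₂(0.18) = 0.4453
−0.13·log₂(0.13) = 0.3826
−0.03·log₂(0.03) = 0.1518
−0.20·log₂(0.20) = 0.4644
−0.12·log₂(0.12) = 0.3671
−0.13·log₂(0.13) = 0.3826
−0.21·log₂(0.21) = 0.4728
Sum ≈ 2.6666 → 2.667 bits.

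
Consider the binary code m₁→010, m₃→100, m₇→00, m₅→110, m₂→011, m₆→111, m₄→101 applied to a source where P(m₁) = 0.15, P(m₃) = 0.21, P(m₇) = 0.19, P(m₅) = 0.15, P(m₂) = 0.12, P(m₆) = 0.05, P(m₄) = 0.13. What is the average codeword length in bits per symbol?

L̄ = Σ pᵢ·ℓᵢ = 0.15·3 + 0.21·3 + 0.19·2 + 0.15·3 + 0.12·3 + 0.05·3 + 0.13·3 = 2.81 bits/symbol.

2.81 bits/symbol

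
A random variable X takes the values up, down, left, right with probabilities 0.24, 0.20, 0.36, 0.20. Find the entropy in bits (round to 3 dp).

H = −Σ pᵢ log₂ pᵢ.
−0.24·log₂(0.24) = 0.4941
−0.20·log₂(0.20) = 0.4644
−0.36·log₂(0.36) = 0.5306
−0.20·log₂(0.20) = 0.4644
Sum ≈ 1.9535 → 1.954 bits.

1.954 bits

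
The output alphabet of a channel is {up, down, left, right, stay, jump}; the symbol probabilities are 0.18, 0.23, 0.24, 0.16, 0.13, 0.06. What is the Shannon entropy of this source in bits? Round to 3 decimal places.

H = −Σ pᵢ log₂ pᵢ.
−0.18·log₂(0.18) = 0.4453
−0.23·log₂(0.23) = 0.4877
−0.24·log₂(0.24) = 0.4941
−0.16·log₂(0.16) = 0.4230
−0.13·log₂(0.13) = 0.3826
−0.06·log₂(0.06) = 0.2435
Sum ≈ 2.4763 → 2.476 bits.

2.476 bits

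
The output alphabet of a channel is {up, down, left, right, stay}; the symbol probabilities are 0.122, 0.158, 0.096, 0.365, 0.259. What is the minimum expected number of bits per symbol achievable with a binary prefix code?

2.218 bits/symbol

Repeatedly combine the two least-probable nodes; the expected code length is the sum of the merged weights.
merge 12/125 + 61/500 → 109/500
merge 79/500 + 109/500 → 47/125
merge 259/1000 + 73/200 → 78/125
merge 47/125 + 78/125 → 1
L = 109/500 + 47/125 + 78/125 + 1 = 1109/500 = 2.218 bits/symbol.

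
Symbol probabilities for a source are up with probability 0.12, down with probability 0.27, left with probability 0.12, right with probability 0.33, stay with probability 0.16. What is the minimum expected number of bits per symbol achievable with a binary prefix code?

2.24 bits/symbol

Repeatedly combine the two least-probable nodes; the expected code length is the sum of the merged weights.
merge 3/25 + 3/25 → 6/25
merge 4/25 + 6/25 → 2/5
merge 27/100 + 33/100 → 3/5
merge 2/5 + 3/5 → 1
L = 6/25 + 2/5 + 3/5 + 1 = 56/25 = 2.24 bits/symbol.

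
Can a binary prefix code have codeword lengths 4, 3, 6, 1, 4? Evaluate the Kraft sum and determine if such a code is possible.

0.765625; yes

With common denominator 2^6 = 64: Σ 2^(−ℓᵢ) = 4/64 + 8/64 + 1/64 + 32/64 + 4/64 = 49/64 = 0.765625.
Kraft's inequality requires Σ ≤ 1; here Σ = 0.765625 ≤ 1, so such a prefix code exists.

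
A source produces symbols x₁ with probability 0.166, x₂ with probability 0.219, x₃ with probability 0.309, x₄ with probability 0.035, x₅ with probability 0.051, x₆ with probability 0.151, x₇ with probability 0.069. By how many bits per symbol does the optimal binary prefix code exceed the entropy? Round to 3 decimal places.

Entropy H = −Σ p log₂ p ≈ 2.4997 bits.
Huffman merges: 7/200+51/1000→43/500; 69/1000+43/500→31/200; 151/1000+31/200→153/500; 83/500+219/1000→77/200; 153/500+309/1000→123/200; 77/200+123/200→1. L = 2547/1000 ≈ 2.5470.
L − H = 2.5470 − 2.4997 = 0.047 bits.

0.047 bits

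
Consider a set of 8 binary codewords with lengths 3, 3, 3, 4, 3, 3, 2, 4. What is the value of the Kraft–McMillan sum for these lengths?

1

With common denominator 2^4 = 16: Σ 2^(−ℓᵢ) = 2/16 + 2/16 + 2/16 + 1/16 + 2/16 + 2/16 + 4/16 + 1/16 = 16/16 = 1.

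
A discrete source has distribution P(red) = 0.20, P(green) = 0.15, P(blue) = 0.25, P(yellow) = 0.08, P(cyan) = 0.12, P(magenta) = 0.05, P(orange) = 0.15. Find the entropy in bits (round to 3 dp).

H = −Σ pᵢ log₂ pᵢ.
−0.20·log₂(0.20) = 0.4644
−0.15·log₂(0.15) = 0.4105
−0.25·log₂(0.25) = 0.5000
−0.08·log₂(0.08) = 0.2915
−0.12·log₂(0.12) = 0.3671
−0.05·log₂(0.05) = 0.2161
−0.15·log₂(0.15) = 0.4105
Sum ≈ 2.6601 → 2.660 bits.

2.660 bits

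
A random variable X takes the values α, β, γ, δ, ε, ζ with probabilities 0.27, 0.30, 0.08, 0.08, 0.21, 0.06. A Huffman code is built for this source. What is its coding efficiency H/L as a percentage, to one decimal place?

98.7%

Entropy H = −Σ p log₂ p ≈ 2.3305 bits.
Huffman merges: 3/50+2/25→7/50; 2/25+7/50→11/50; 21/100+11/50→43/100; 27/100+3/10→57/100; 43/100+57/100→1. L = 59/25 ≈ 2.3600.
Efficiency = H/L = 2.3305/2.3600 = 98.7%.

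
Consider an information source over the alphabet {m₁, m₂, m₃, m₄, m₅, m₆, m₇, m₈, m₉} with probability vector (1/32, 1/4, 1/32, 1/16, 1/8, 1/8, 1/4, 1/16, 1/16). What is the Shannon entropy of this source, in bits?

2.8125 bits

Each probability is a power of 1/2, so log₂(1/p) is an integer.
H = Σ p·log₂(1/p) = 1/32·5 + 1/4·2 + 1/32·5 + 1/16·4 + 1/8·3 + 1/8·3 + 1/4·2 + 1/16·4 + 1/16·4 = 2.8125 bits.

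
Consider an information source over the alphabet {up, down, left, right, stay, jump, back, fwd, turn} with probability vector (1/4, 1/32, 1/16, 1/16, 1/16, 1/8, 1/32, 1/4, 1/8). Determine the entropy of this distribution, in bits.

Each probability is a power of 1/2, so log₂(1/p) is an integer.
H = Σ p·log₂(1/p) = 1/4·2 + 1/32·5 + 1/16·4 + 1/16·4 + 1/16·4 + 1/8·3 + 1/32·5 + 1/4·2 + 1/8·3 = 2.8125 bits.

2.8125 bits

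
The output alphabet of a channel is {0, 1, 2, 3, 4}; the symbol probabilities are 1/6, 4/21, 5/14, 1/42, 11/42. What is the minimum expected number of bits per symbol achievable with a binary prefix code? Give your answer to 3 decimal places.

Repeatedly combine the two least-probable nodes; the expected code length is the sum of the merged weights.
merge 1/42 + 1/6 → 4/21
merge 4/21 + 4/21 → 8/21
merge 11/42 + 5/14 → 13/21
merge 8/21 + 13/21 → 1
L = 4/21 + 8/21 + 13/21 + 1 = 46/21 ≈ 2.190 bits/symbol.

2.190 bits/symbol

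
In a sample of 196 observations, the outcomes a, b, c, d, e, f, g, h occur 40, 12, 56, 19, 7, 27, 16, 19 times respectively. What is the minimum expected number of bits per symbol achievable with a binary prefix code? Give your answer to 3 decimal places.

Probabilities are the counts divided by 196.
Repeatedly combine the two least-probable nodes; the expected code length is the sum of the merged weights.
merge 1/28 + 3/49 → 19/196
merge 4/49 + 19/196 → 5/28
merge 19/196 + 19/196 → 19/98
merge 27/196 + 5/28 → 31/98
merge 19/98 + 10/49 → 39/98
merge 2/7 + 31/98 → 59/98
merge 39/98 + 59/98 → 1
L = 19/196 + 5/28 + 19/98 + 31/98 + 39/98 + 59/98 + 1 = 39/14 ≈ 2.786 bits/symbol.

2.786 bits/symbol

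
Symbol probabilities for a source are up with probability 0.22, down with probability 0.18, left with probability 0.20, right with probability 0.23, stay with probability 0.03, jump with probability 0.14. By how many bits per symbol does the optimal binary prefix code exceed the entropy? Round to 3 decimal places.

Entropy H = −Σ p log₂ p ≈ 2.4268 bits.
Huffman merges: 3/100+7/50→17/100; 17/100+9/50→7/20; 1/5+11/50→21/50; 23/100+7/20→29/50; 21/50+29/50→1. L = 63/25 ≈ 2.5200.
L − H = 2.5200 − 2.4268 = 0.093 bits.

0.093 bits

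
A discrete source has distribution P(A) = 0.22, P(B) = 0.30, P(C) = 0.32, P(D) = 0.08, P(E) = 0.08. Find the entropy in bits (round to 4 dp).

H = −Σ pᵢ log₂ pᵢ.
−0.22·log₂(0.22) = 0.4806
−0.30·log₂(0.30) = 0.5211
−0.32·log₂(0.32) = 0.5260
−0.08·log₂(0.08) = 0.2915
−0.08·log₂(0.08) = 0.2915
Sum ≈ 2.1107 → 2.1107 bits.

2.1107 bits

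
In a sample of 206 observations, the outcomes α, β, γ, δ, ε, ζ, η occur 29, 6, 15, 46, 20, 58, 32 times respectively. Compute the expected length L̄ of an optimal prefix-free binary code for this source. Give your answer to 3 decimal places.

2.597 bits/symbol

Probabilities are the counts divided by 206.
Repeatedly combine the two least-probable nodes; the expected code length is the sum of the merged weights.
merge 3/103 + 15/206 → 21/206
merge 10/103 + 21/206 → 41/206
merge 29/206 + 16/103 → 61/206
merge 41/206 + 23/103 → 87/206
merge 29/103 + 61/206 → 119/206
merge 87/206 + 119/206 → 1
L = 21/206 + 41/206 + 61/206 + 87/206 + 119/206 + 1 = 535/206 ≈ 2.597 bits/symbol.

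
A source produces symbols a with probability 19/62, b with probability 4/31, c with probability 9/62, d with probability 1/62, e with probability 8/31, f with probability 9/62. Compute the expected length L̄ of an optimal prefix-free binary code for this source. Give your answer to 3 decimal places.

2.435 bits/symbol

Repeatedly combine the two least-probable nodes; the expected code length is the sum of the merged weights.
merge 1/62 + 4/31 → 9/62
merge 9/62 + 9/62 → 9/31
merge 9/62 + 8/31 → 25/62
merge 9/31 + 19/62 → 37/62
merge 25/62 + 37/62 → 1
L = 9/62 + 9/31 + 25/62 + 37/62 + 1 = 151/62 ≈ 2.435 bits/symbol.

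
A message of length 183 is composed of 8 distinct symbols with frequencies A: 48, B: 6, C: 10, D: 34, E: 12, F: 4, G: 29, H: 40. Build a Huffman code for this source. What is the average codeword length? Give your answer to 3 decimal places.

2.672 bits/symbol

Probabilities are the counts divided by 183.
Repeatedly combine the two least-probable nodes; the expected code length is the sum of the merged weights.
merge 4/183 + 2/61 → 10/183
merge 10/183 + 10/183 → 20/183
merge 4/61 + 20/183 → 32/183
merge 29/183 + 32/183 → 1/3
merge 34/183 + 40/183 → 74/183
merge 16/61 + 1/3 → 109/183
merge 74/183 + 109/183 → 1
L = 10/183 + 20/183 + 32/183 + 1/3 + 74/183 + 109/183 + 1 = 163/61 ≈ 2.672 bits/symbol.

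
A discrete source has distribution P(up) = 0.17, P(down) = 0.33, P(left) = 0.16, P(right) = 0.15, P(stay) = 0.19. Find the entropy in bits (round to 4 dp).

H = −Σ pᵢ log₂ pᵢ.
−0.17·log₂(0.17) = 0.4346
−0.33·log₂(0.33) = 0.5278
−0.16·log₂(0.16) = 0.4230
−0.15·log₂(0.15) = 0.4105
−0.19·log₂(0.19) = 0.4552
Sum ≈ 2.2512 → 2.2512 bits.

2.2512 bits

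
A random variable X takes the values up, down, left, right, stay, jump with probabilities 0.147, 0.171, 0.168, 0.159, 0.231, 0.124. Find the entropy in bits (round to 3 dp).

2.558 bits

H = −Σ pᵢ log₂ pᵢ.
−0.147·log₂(0.147) = 0.4066
−0.171·log₂(0.171) = 0.4357
−0.168·log₂(0.168) = 0.4323
−0.159·log₂(0.159) = 0.4218
−0.231·log₂(0.231) = 0.4883
−0.124·log₂(0.124) = 0.3734
Sum ≈ 2.5582 → 2.558 bits.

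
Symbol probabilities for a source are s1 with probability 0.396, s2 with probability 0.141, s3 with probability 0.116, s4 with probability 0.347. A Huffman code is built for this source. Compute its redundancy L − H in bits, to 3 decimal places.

Entropy H = −Σ p log₂ p ≈ 1.8181 bits.
Huffman merges: 29/250+141/1000→257/1000; 257/1000+347/1000→151/250; 99/250+151/250→1. L = 1861/1000 ≈ 1.8610.
L − H = 1.8610 − 1.8181 = 0.043 bits.

0.043 bits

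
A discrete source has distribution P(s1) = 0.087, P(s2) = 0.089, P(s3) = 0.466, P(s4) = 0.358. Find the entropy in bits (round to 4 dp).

H = −Σ pᵢ log₂ pᵢ.
−0.087·log₂(0.087) = 0.3065
−0.089·log₂(0.089) = 0.3106
−0.466·log₂(0.466) = 0.5133
−0.358·log₂(0.358) = 0.5305
Sum ≈ 1.6610 → 1.6610 bits.

1.6610 bits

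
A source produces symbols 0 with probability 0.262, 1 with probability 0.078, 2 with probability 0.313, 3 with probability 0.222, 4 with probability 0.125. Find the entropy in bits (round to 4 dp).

2.1749 bits

H = −Σ pᵢ log₂ pᵢ.
−0.262·log₂(0.262) = 0.5063
−0.078·log₂(0.078) = 0.2871
−0.313·log₂(0.313) = 0.5245
−0.222·log₂(0.222) = 0.4820
−0.125·log₂(0.125) = 0.3750
Sum ≈ 2.1749 → 2.1749 bits.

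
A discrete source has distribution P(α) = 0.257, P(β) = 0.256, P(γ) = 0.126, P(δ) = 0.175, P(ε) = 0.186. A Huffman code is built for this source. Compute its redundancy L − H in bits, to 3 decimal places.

0.026 bits

Entropy H = −Σ p log₂ p ≈ 2.2750 bits.
Huffman merges: 63/500+7/40→301/1000; 93/500+32/125→221/500; 257/1000+301/1000→279/500; 221/500+279/500→1. L = 2301/1000 ≈ 2.3010.
L − H = 2.3010 − 2.2750 = 0.026 bits.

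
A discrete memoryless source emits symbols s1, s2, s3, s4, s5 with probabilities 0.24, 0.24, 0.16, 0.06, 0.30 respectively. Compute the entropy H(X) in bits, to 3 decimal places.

H = −Σ pᵢ log₂ pᵢ.
−0.24·log₂(0.24) = 0.4941
−0.24·log₂(0.24) = 0.4941
−0.16·log₂(0.16) = 0.4230
−0.06·log₂(0.06) = 0.2435
−0.30·log₂(0.30) = 0.5211
Sum ≈ 2.1759 → 2.176 bits.

2.176 bits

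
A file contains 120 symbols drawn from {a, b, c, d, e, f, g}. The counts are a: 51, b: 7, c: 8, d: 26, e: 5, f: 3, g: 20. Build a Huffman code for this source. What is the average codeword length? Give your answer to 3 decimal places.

Probabilities are the counts divided by 120.
Repeatedly combine the two least-probable nodes; the expected code length is the sum of the merged weights.
merge 1/40 + 1/24 → 1/15
merge 7/120 + 1/15 → 1/8
merge 1/15 + 1/8 → 23/120
merge 1/6 + 23/120 → 43/120
merge 13/60 + 43/120 → 23/40
merge 17/40 + 23/40 → 1
L = 1/15 + 1/8 + 23/120 + 43/120 + 23/40 + 1 = 139/60 ≈ 2.317 bits/symbol.

2.317 bits/symbol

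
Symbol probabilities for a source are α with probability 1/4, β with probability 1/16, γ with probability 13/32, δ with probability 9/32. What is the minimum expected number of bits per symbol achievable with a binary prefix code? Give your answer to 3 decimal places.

Repeatedly combine the two least-probable nodes; the expected code length is the sum of the merged weights.
merge 1/16 + 1/4 → 5/16
merge 9/32 + 5/16 → 19/32
merge 13/32 + 19/32 → 1
L = 5/16 + 19/32 + 1 = 61/32 ≈ 1.906 bits/symbol.

1.906 bits/symbol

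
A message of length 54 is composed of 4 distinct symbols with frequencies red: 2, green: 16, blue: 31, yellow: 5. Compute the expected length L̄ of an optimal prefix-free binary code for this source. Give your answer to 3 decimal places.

Probabilities are the counts divided by 54.
Repeatedly combine the two least-probable nodes; the expected code length is the sum of the merged weights.
merge 1/27 + 5/54 → 7/54
merge 7/54 + 8/27 → 23/54
merge 23/54 + 31/54 → 1
L = 7/54 + 23/54 + 1 = 14/9 ≈ 1.556 bits/symbol.

1.556 bits/symbol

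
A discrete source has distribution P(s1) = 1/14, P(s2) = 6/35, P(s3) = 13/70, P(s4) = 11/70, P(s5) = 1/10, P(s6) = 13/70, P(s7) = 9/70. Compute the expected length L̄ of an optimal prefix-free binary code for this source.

2.8 bits/symbol

Repeatedly combine the two least-probable nodes; the expected code length is the sum of the merged weights.
merge 1/14 + 1/10 → 6/35
merge 9/70 + 11/70 → 2/7
merge 6/35 + 6/35 → 12/35
merge 13/70 + 13/70 → 13/35
merge 2/7 + 12/35 → 22/35
merge 13/35 + 22/35 → 1
L = 6/35 + 2/7 + 12/35 + 13/35 + 22/35 + 1 = 14/5 = 2.8 bits/symbol.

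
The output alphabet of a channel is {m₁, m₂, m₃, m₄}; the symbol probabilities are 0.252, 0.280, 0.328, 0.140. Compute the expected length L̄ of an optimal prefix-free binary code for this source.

Repeatedly combine the two least-probable nodes; the expected code length is the sum of the merged weights.
merge 7/50 + 63/250 → 49/125
merge 7/25 + 41/125 → 76/125
merge 49/125 + 76/125 → 1
L = 49/125 + 76/125 + 1 = 2 bits/symbol.

2 bits/symbol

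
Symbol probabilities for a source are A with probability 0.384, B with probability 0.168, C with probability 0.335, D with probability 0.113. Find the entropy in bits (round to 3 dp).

H = −Σ pᵢ log₂ pᵢ.
−0.384·log₂(0.384) = 0.5302
−0.168·log₂(0.168) = 0.4323
−0.335·log₂(0.335) = 0.5286
−0.113·log₂(0.113) = 0.3555
Sum ≈ 1.8466 → 1.847 bits.

1.847 bits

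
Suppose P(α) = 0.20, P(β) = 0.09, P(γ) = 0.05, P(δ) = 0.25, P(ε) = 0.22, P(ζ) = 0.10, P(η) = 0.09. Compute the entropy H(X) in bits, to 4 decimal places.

2.6186 bits

H = −Σ pᵢ log₂ pᵢ.
−0.20·log₂(0.20) = 0.4644
−0.09·log₂(0.09) = 0.3127
−0.05·log₂(0.05) = 0.2161
−0.25·log₂(0.25) = 0.5000
−0.22·log₂(0.22) = 0.4806
−0.10·log₂(0.10) = 0.3322
−0.09·log₂(0.09) = 0.3127
Sum ≈ 2.6186 → 2.6186 bits.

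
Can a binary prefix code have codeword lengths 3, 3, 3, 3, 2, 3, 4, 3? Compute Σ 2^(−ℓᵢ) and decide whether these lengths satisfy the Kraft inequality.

1.0625; no

With common denominator 2^4 = 16: Σ 2^(−ℓᵢ) = 2/16 + 2/16 + 2/16 + 2/16 + 4/16 + 2/16 + 1/16 + 2/16 = 17/16 = 1.0625.
Kraft's inequality requires Σ ≤ 1; here Σ = 1.0625 > 1, so no such prefix code exists.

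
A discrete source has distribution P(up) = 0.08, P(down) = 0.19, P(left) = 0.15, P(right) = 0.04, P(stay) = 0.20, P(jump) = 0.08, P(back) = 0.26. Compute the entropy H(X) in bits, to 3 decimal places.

2.604 bits

H = −Σ pᵢ log₂ pᵢ.
−0.08·log₂(0.08) = 0.2915
−0.19·log₂(0.19) = 0.4552
−0.15·log₂(0.15) = 0.4105
−0.04·log₂(0.04) = 0.1858
−0.20·log₂(0.20) = 0.4644
−0.08·log₂(0.08) = 0.2915
−0.26·log₂(0.26) = 0.5053
Sum ≈ 2.6042 → 2.604 bits.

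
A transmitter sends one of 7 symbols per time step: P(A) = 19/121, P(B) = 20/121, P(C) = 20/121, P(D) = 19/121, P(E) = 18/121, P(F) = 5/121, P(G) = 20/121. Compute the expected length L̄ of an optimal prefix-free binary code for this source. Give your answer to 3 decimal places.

2.835 bits/symbol

Repeatedly combine the two least-probable nodes; the expected code length is the sum of the merged weights.
merge 5/121 + 18/121 → 23/121
merge 19/121 + 19/121 → 38/121
merge 20/121 + 20/121 → 40/121
merge 20/121 + 23/121 → 43/121
merge 38/121 + 40/121 → 78/121
merge 43/121 + 78/121 → 1
L = 23/121 + 38/121 + 40/121 + 43/121 + 78/121 + 1 = 343/121 ≈ 2.835 bits/symbol.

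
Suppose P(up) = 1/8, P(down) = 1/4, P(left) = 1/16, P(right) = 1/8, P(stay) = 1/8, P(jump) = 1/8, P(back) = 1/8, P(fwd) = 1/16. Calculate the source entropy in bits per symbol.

2.875 bits

Each probability is a power of 1/2, so log₂(1/p) is an integer.
H = Σ p·log₂(1/p) = 1/8·3 + 1/4·2 + 1/16·4 + 1/8·3 + 1/8·3 + 1/8·3 + 1/8·3 + 1/16·4 = 2.875 bits.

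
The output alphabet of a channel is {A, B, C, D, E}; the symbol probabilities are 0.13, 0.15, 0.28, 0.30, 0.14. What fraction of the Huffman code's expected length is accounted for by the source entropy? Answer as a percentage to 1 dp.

98.0%

Entropy H = −Σ p log₂ p ≈ 2.2256 bits.
Huffman merges: 13/100+7/50→27/100; 3/20+27/100→21/50; 7/25+3/10→29/50; 21/50+29/50→1. L = 227/100 ≈ 2.2700.
Efficiency = H/L = 2.2256/2.2700 = 98.0%.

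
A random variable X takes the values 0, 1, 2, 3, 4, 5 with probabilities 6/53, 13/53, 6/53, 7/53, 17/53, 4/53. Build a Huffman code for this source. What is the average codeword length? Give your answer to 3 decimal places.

2.434 bits/symbol

Repeatedly combine the two least-probable nodes; the expected code length is the sum of the merged weights.
merge 4/53 + 6/53 → 10/53
merge 6/53 + 7/53 → 13/53
merge 10/53 + 13/53 → 23/53
merge 13/53 + 17/53 → 30/53
merge 23/53 + 30/53 → 1
L = 10/53 + 13/53 + 23/53 + 30/53 + 1 = 129/53 ≈ 2.434 bits/symbol.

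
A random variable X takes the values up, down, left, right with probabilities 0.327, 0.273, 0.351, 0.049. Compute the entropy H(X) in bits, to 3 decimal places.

H = −Σ pᵢ log₂ pᵢ.
−0.327·log₂(0.327) = 0.5273
−0.273·log₂(0.273) = 0.5113
−0.351·log₂(0.351) = 0.5302
−0.049·log₂(0.049) = 0.2132
Sum ≈ 1.7820 → 1.782 bits.

1.782 bits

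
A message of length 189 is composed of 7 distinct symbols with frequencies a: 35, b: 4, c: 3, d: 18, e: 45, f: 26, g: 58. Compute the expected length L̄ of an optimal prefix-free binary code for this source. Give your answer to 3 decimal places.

2.439 bits/symbol

Probabilities are the counts divided by 189.
Repeatedly combine the two least-probable nodes; the expected code length is the sum of the merged weights.
merge 1/63 + 4/189 → 1/27
merge 1/27 + 2/21 → 25/189
merge 25/189 + 26/189 → 17/63
merge 5/27 + 5/21 → 80/189
merge 17/63 + 58/189 → 109/189
merge 80/189 + 109/189 → 1
L = 1/27 + 25/189 + 17/63 + 80/189 + 109/189 + 1 = 461/189 ≈ 2.439 bits/symbol.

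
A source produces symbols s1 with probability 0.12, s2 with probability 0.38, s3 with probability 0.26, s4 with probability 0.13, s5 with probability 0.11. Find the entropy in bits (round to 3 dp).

2.136 bits

H = −Σ pᵢ log₂ pᵢ.
−0.12·log₂(0.12) = 0.3671
−0.38·log₂(0.38) = 0.5305
−0.26·log₂(0.26) = 0.5053
−0.13·log₂(0.13) = 0.3826
−0.11·log₂(0.11) = 0.3503
Sum ≈ 2.1357 → 2.136 bits.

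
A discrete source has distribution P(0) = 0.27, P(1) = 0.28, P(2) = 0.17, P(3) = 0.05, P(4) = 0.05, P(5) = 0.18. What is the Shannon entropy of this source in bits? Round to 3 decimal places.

H = −Σ pᵢ log₂ pᵢ.
−0.27·log₂(0.27) = 0.5100
−0.28·log₂(0.28) = 0.5142
−0.17·log₂(0.17) = 0.4346
−0.05·log₂(0.05) = 0.2161
−0.05·log₂(0.05) = 0.2161
−0.18·log₂(0.18) = 0.4453
Sum ≈ 2.3363 → 2.336 bits.

2.336 bits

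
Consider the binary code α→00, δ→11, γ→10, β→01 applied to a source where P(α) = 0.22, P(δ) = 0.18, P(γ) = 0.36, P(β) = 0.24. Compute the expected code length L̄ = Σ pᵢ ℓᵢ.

L̄ = Σ pᵢ·ℓᵢ = 0.22·2 + 0.18·2 + 0.36·2 + 0.24·2 = 2 bits/symbol.

2 bits/symbol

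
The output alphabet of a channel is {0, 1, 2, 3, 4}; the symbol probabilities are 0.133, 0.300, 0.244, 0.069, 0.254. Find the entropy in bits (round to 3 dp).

H = −Σ pᵢ log₂ pᵢ.
−0.133·log₂(0.133) = 0.3871
−0.300·log₂(0.300) = 0.5211
−0.244·log₂(0.244) = 0.4966
−0.069·log₂(0.069) = 0.2662
−0.254·log₂(0.254) = 0.5022
Sum ≈ 2.1731 → 2.173 bits.

2.173 bits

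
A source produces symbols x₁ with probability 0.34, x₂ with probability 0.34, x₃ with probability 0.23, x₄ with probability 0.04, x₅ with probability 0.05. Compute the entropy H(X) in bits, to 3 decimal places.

1.948 bits

H = −Σ pᵢ log₂ pᵢ.
−0.34·log₂(0.34) = 0.5292
−0.34·log₂(0.34) = 0.5292
−0.23·log₂(0.23) = 0.4877
−0.04·log₂(0.04) = 0.1858
−0.05·log₂(0.05) = 0.2161
Sum ≈ 1.9479 → 1.948 bits.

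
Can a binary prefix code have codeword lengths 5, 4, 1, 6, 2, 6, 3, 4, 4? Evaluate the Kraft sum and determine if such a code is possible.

1.125; no

With common denominator 2^6 = 64: Σ 2^(−ℓᵢ) = 2/64 + 4/64 + 32/64 + 1/64 + 16/64 + 1/64 + 8/64 + 4/64 + 4/64 = 72/64 = 1.125.
Kraft's inequality requires Σ ≤ 1; here Σ = 1.125 > 1, so no such prefix code exists.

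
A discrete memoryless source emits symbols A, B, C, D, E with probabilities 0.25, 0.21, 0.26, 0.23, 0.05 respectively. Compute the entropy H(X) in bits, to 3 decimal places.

H = −Σ pᵢ log₂ pᵢ.
−0.25·log₂(0.25) = 0.5000
−0.21·log₂(0.21) = 0.4728
−0.26·log₂(0.26) = 0.5053
−0.23·log₂(0.23) = 0.4877
−0.05·log₂(0.05) = 0.2161
Sum ≈ 2.1819 → 2.182 bits.

2.182 bits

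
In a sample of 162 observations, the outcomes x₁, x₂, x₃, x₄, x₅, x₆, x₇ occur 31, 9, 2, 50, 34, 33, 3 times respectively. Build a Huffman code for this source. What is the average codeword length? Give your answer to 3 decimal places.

Probabilities are the counts divided by 162.
Repeatedly combine the two least-probable nodes; the expected code length is the sum of the merged weights.
merge 1/81 + 1/54 → 5/162
merge 5/162 + 1/18 → 7/81
merge 7/81 + 31/162 → 5/18
merge 11/54 + 17/81 → 67/162
merge 5/18 + 25/81 → 95/162
merge 67/162 + 95/162 → 1
L = 5/162 + 7/81 + 5/18 + 67/162 + 95/162 + 1 = 194/81 ≈ 2.395 bits/symbol.

2.395 bits/symbol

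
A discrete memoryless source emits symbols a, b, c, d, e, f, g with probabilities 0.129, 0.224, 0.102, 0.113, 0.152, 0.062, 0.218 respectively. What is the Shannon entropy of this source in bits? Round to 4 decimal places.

2.6969 bits

H = −Σ pᵢ log₂ pᵢ.
−0.129·log₂(0.129) = 0.3811
−0.224·log₂(0.224) = 0.4835
−0.102·log₂(0.102) = 0.3359
−0.113·log₂(0.113) = 0.3555
−0.152·log₂(0.152) = 0.4131
−0.062·log₂(0.062) = 0.2487
−0.218·log₂(0.218) = 0.4791
Sum ≈ 2.6969 → 2.6969 bits.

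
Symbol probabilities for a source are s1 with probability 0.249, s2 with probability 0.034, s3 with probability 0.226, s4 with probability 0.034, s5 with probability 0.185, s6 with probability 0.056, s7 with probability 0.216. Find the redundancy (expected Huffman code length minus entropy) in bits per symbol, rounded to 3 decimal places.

0.024 bits

Entropy H = −Σ p log₂ p ≈ 2.4769 bits.
Huffman merges: 17/500+17/500→17/250; 7/125+17/250→31/250; 31/250+37/200→309/1000; 27/125+113/500→221/500; 249/1000+309/1000→279/500; 221/500+279/500→1. L = 2501/1000 ≈ 2.5010.
L − H = 2.5010 − 2.4769 = 0.024 bits.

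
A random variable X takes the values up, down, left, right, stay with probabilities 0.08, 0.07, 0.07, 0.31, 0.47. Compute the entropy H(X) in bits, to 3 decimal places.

1.864 bits

H = −Σ pᵢ log₂ pᵢ.
−0.08·log₂(0.08) = 0.2915
−0.07·log₂(0.07) = 0.2686
−0.07·log₂(0.07) = 0.2686
−0.31·log₂(0.31) = 0.5238
−0.47·log₂(0.47) = 0.5120
Sum ≈ 1.8644 → 1.864 bits.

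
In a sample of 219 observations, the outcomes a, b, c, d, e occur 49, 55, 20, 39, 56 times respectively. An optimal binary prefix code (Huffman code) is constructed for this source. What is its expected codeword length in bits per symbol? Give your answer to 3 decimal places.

Probabilities are the counts divided by 219.
Repeatedly combine the two least-probable nodes; the expected code length is the sum of the merged weights.
merge 20/219 + 13/73 → 59/219
merge 49/219 + 55/219 → 104/219
merge 56/219 + 59/219 → 115/219
merge 104/219 + 115/219 → 1
L = 59/219 + 104/219 + 115/219 + 1 = 497/219 ≈ 2.269 bits/symbol.

2.269 bits/symbol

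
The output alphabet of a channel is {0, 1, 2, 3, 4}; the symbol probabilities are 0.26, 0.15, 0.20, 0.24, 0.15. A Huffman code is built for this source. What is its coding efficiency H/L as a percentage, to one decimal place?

99.3%

Entropy H = −Σ p log₂ p ≈ 2.2849 bits.
Huffman merges: 3/20+3/20→3/10; 1/5+6/25→11/25; 13/50+3/10→14/25; 11/25+14/25→1. L = 23/10 ≈ 2.3000.
Efficiency = H/L = 2.2849/2.3000 = 99.3%.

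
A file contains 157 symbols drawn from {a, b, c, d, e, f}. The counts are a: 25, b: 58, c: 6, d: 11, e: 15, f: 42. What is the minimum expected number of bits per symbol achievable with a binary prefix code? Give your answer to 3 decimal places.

Probabilities are the counts divided by 157.
Repeatedly combine the two least-probable nodes; the expected code length is the sum of the merged weights.
merge 6/157 + 11/157 → 17/157
merge 15/157 + 17/157 → 32/157
merge 25/157 + 32/157 → 57/157
merge 42/157 + 57/157 → 99/157
merge 58/157 + 99/157 → 1
L = 17/157 + 32/157 + 57/157 + 99/157 + 1 = 362/157 ≈ 2.306 bits/symbol.

2.306 bits/symbol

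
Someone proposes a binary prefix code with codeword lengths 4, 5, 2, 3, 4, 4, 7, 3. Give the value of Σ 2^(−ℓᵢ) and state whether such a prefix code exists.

0.7265625; yes

With common denominator 2^7 = 128: Σ 2^(−ℓᵢ) = 8/128 + 4/128 + 32/128 + 16/128 + 8/128 + 8/128 + 1/128 + 16/128 = 93/128 = 0.7265625.
Kraft's inequality requires Σ ≤ 1; here Σ = 0.7265625 ≤ 1, so such a prefix code exists.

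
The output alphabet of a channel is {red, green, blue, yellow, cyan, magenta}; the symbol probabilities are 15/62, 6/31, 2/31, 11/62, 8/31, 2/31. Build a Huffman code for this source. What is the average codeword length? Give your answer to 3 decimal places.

Repeatedly combine the two least-probable nodes; the expected code length is the sum of the merged weights.
merge 2/31 + 2/31 → 4/31
merge 4/31 + 11/62 → 19/62
merge 6/31 + 15/62 → 27/62
merge 8/31 + 19/62 → 35/62
merge 27/62 + 35/62 → 1
L = 4/31 + 19/62 + 27/62 + 35/62 + 1 = 151/62 ≈ 2.435 bits/symbol.

2.435 bits/symbol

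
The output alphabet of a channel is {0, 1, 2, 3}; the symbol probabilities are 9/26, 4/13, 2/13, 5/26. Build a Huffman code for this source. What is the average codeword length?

Repeatedly combine the two least-probable nodes; the expected code length is the sum of the merged weights.
merge 2/13 + 5/26 → 9/26
merge 4/13 + 9/26 → 17/26
merge 9/26 + 17/26 → 1
L = 9/26 + 17/26 + 1 = 2 bits/symbol.

2 bits/symbol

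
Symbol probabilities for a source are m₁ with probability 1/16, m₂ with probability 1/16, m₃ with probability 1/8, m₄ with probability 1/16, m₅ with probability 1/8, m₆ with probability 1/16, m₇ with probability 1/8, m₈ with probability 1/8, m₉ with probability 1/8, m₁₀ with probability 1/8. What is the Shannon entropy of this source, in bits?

Each probability is a power of 1/2, so log₂(1/p) is an integer.
H = Σ p·log₂(1/p) = 1/16·4 + 1/16·4 + 1/8·3 + 1/16·4 + 1/8·3 + 1/16·4 + 1/8·3 + 1/8·3 + 1/8·3 + 1/8·3 = 3.25 bits.

3.25 bits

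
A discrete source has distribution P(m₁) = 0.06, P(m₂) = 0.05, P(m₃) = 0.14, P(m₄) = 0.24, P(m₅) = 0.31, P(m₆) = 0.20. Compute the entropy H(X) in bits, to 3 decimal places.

H = −Σ pᵢ log₂ pᵢ.
−0.06·log₂(0.06) = 0.2435
−0.05·log₂(0.05) = 0.2161
−0.14·log₂(0.14) = 0.3971
−0.24·log₂(0.24) = 0.4941
−0.31·log₂(0.31) = 0.5238
−0.20·log₂(0.20) = 0.4644
Sum ≈ 2.3391 → 2.339 bits.

2.339 bits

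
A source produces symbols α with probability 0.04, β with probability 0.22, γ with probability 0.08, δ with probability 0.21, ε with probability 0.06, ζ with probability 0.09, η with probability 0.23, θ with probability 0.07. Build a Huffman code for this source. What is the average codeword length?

Repeatedly combine the two least-probable nodes; the expected code length is the sum of the merged weights.
merge 1/25 + 3/50 → 1/10
merge 7/100 + 2/25 → 3/20
merge 9/100 + 1/10 → 19/100
merge 3/20 + 19/100 → 17/50
merge 21/100 + 11/50 → 43/100
merge 23/100 + 17/50 → 57/100
merge 43/100 + 57/100 → 1
L = 1/10 + 3/20 + 19/100 + 17/50 + 43/100 + 57/100 + 1 = 139/50 = 2.78 bits/symbol.

2.78 bits/symbol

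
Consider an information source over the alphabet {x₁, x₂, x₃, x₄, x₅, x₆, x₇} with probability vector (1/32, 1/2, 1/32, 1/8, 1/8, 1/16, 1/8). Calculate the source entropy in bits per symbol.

Each probability is a power of 1/2, so log₂(1/p) is an integer.
H = Σ p·log₂(1/p) = 1/32·5 + 1/2·1 + 1/32·5 + 1/8·3 + 1/8·3 + 1/16·4 + 1/8·3 = 2.1875 bits.

2.1875 bits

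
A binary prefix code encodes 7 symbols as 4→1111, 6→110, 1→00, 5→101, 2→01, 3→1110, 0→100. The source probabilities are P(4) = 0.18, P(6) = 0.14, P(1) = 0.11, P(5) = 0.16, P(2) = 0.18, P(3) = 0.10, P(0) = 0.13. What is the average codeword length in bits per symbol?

2.99 bits/symbol

L̄ = Σ pᵢ·ℓᵢ = 0.18·4 + 0.14·3 + 0.11·2 + 0.16·3 + 0.18·2 + 0.10·4 + 0.13·3 = 2.99 bits/symbol.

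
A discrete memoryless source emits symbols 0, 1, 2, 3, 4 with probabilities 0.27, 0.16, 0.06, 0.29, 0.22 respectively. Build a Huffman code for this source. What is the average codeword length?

Repeatedly combine the two least-probable nodes; the expected code length is the sum of the merged weights.
merge 3/50 + 4/25 → 11/50
merge 11/50 + 11/50 → 11/25
merge 27/100 + 29/100 → 14/25
merge 11/25 + 14/25 → 1
L = 11/50 + 11/25 + 14/25 + 1 = 111/50 = 2.22 bits/symbol.

2.22 bits/symbol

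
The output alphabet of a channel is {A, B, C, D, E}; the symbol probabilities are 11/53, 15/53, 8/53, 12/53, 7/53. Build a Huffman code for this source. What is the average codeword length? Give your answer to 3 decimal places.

Repeatedly combine the two least-probable nodes; the expected code length is the sum of the merged weights.
merge 7/53 + 8/53 → 15/53
merge 11/53 + 12/53 → 23/53
merge 15/53 + 15/53 → 30/53
merge 23/53 + 30/53 → 1
L = 15/53 + 23/53 + 30/53 + 1 = 121/53 ≈ 2.283 bits/symbol.

2.283 bits/symbol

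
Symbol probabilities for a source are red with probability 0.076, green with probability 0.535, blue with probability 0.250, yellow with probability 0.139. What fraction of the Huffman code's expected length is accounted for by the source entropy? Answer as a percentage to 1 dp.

98.9%

Entropy H = −Σ p log₂ p ≈ 1.6610 bits.
Huffman merges: 19/250+139/1000→43/200; 43/200+1/4→93/200; 93/200+107/200→1. L = 42/25 ≈ 1.6800.
Efficiency = H/L = 1.6610/1.6800 = 98.9%.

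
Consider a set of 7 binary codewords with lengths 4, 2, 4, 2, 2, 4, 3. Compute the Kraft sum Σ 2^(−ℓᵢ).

With common denominator 2^4 = 16: Σ 2^(−ℓᵢ) = 1/16 + 4/16 + 1/16 + 4/16 + 4/16 + 1/16 + 2/16 = 17/16 = 1.0625.

1.0625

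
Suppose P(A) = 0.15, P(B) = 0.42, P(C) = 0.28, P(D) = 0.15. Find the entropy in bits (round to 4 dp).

H = −Σ pᵢ log₂ pᵢ.
−0.15·log₂(0.15) = 0.4105
−0.42·log₂(0.42) = 0.5256
−0.28·log₂(0.28) = 0.5142
−0.15·log₂(0.15) = 0.4105
Sum ≈ 1.8610 → 1.8610 bits.

1.8610 bits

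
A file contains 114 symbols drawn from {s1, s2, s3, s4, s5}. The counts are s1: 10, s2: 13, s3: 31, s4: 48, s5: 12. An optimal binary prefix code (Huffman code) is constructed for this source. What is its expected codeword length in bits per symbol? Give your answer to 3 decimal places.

Probabilities are the counts divided by 114.
Repeatedly combine the two least-probable nodes; the expected code length is the sum of the merged weights.
merge 5/57 + 2/19 → 11/57
merge 13/114 + 11/57 → 35/114
merge 31/114 + 35/114 → 11/19
merge 8/19 + 11/19 → 1
L = 11/57 + 35/114 + 11/19 + 1 = 79/38 ≈ 2.079 bits/symbol.

2.079 bits/symbol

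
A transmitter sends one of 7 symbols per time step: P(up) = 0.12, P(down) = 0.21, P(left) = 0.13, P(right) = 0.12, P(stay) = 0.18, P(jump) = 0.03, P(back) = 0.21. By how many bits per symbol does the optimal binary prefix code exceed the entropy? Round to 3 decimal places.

0.071 bits

Entropy H = −Σ p log₂ p ≈ 2.6595 bits.
Huffman merges: 3/100+3/25→3/20; 3/25+13/100→1/4; 3/20+9/50→33/100; 21/100+21/100→21/50; 1/4+33/100→29/50; 21/50+29/50→1. L = 273/100 ≈ 2.7300.
L − H = 2.7300 − 2.6595 = 0.071 bits.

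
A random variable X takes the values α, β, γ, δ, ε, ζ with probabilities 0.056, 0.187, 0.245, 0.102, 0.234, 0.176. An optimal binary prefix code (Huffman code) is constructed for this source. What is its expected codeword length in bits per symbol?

Repeatedly combine the two least-probable nodes; the expected code length is the sum of the merged weights.
merge 7/125 + 51/500 → 79/500
merge 79/500 + 22/125 → 167/500
merge 187/1000 + 117/500 → 421/1000
merge 49/200 + 167/500 → 579/1000
merge 421/1000 + 579/1000 → 1
L = 79/500 + 167/500 + 421/1000 + 579/1000 + 1 = 623/250 = 2.492 bits/symbol.

2.492 bits/symbol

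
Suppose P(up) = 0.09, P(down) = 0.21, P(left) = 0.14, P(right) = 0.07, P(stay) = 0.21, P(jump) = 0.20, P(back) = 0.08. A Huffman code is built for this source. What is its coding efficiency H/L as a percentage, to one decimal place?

98.2%

Entropy H = −Σ p log₂ p ≈ 2.6799 bits.
Huffman merges: 7/100+2/25→3/20; 9/100+7/50→23/100; 3/20+1/5→7/20; 21/100+21/100→21/50; 23/100+7/20→29/50; 21/50+29/50→1. L = 273/100 ≈ 2.7300.
Efficiency = H/L = 2.6799/2.7300 = 98.2%.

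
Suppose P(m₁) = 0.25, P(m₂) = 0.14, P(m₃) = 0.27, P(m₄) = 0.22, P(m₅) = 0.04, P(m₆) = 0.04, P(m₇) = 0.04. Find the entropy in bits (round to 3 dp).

2.445 bits

H = −Σ pᵢ log₂ pᵢ.
−0.25·log₂(0.25) = 0.5000
−0.14·log₂(0.14) = 0.3971
−0.27·log₂(0.27) = 0.5100
−0.22·log₂(0.22) = 0.4806
−0.04·log₂(0.04) = 0.1858
−0.04·log₂(0.04) = 0.1858
−0.04·log₂(0.04) = 0.1858
Sum ≈ 2.4450 → 2.445 bits.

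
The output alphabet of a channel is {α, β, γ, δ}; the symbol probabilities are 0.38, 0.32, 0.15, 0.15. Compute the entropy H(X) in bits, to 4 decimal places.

H = −Σ pᵢ log₂ pᵢ.
−0.38·log₂(0.38) = 0.5305
−0.32·log₂(0.32) = 0.5260
−0.15·log₂(0.15) = 0.4105
−0.15·log₂(0.15) = 0.4105
Sum ≈ 1.8776 → 1.8776 bits.

1.8776 bits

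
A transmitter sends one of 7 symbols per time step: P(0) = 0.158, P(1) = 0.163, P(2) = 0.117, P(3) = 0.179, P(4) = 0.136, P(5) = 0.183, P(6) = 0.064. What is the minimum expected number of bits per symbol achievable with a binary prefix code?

2.817 bits/symbol

Repeatedly combine the two least-probable nodes; the expected code length is the sum of the merged weights.
merge 8/125 + 117/1000 → 181/1000
merge 17/125 + 79/500 → 147/500
merge 163/1000 + 179/1000 → 171/500
merge 181/1000 + 183/1000 → 91/250
merge 147/500 + 171/500 → 159/250
merge 91/250 + 159/250 → 1
L = 181/1000 + 147/500 + 171/500 + 91/250 + 159/250 + 1 = 2817/1000 = 2.817 bits/symbol.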